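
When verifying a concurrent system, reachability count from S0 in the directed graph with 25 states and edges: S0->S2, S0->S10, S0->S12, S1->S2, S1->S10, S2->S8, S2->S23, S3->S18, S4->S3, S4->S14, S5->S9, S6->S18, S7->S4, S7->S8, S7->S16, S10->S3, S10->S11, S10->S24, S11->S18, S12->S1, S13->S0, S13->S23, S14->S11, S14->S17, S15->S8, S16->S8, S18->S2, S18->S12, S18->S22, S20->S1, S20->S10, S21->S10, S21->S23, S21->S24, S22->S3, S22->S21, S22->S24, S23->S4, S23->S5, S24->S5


BFS from S0:
  layer 0: {S0}
  layer 1: {S2, S10, S12}
  layer 2: {S1, S3, S8, S11, S23, S24}
  layer 3: {S4, S5, S18}
  layer 4: {S9, S14, S22}
  layer 5: {S17, S21}
Reachable set: {S0, S1, S2, S3, S4, S5, S8, S9, S10, S11, S12, S14, S17, S18, S21, S22, S23, S24}
Count = 18

18


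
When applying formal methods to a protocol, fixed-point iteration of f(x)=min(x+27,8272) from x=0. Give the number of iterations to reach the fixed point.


Step 1: x=0, cap=8272, increment=27
Step 2: x grows by 27 each step until capped at 8272; fixed point is x=8272
Step 3: iterations = ceil(8272/27) = 307

307


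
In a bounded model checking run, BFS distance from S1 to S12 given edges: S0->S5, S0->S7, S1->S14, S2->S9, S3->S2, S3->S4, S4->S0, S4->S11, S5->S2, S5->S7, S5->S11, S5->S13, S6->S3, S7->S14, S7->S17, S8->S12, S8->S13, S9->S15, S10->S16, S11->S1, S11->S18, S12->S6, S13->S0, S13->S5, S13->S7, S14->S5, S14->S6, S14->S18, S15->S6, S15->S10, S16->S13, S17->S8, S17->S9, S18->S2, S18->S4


BFS layer-by-layer from S1:
  dist 0: {S1}
  dist 1: {S14}
  dist 2: {S5, S6, S18}
  dist 3: {S2, S3, S4, S7, S11, S13}
  dist 4: {S0, S9, S17}
  dist 5: {S8, S15}
  dist 6: {S10, S12}
  -> S12 reached at distance 6
Shortest path length = 6

6


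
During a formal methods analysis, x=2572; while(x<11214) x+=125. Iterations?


Step 1: x goes from 2572 toward 11214 by 125; the body runs while x<11214, so iterations = ceil((bound-start)/step)
Step 2: Distance=8642
Step 3: ceil(8642/125)=70

70


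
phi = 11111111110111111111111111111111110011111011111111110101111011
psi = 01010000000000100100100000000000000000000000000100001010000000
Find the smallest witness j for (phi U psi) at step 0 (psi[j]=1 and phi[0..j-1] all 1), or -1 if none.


(phi U psi) at 0: need smallest j with psi[j]=1 and phi[i]=1 for all i in [0,j).
Scan from step 0:
  step 0: phi=1, psi=0 -> continue
  step 1: psi=1 and phi held for [0,1) -> witness found
Witness step = 1

1


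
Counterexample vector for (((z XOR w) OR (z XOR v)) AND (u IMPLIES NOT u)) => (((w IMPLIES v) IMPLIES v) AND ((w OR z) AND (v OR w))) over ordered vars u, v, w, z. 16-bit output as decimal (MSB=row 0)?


F1 = (((z XOR w) OR (z XOR v)) AND (u IMPLIES NOT u))
F2 = (((w IMPLIES v) IMPLIES v) AND ((w OR z) AND (v OR w)))
Counterexample to F1=>F2 is where F1=1 and F2=0.
Evaluate each row (bits = u,v,w,z, MSB first):
  row 0 [0000]: F1=0 F2=0 -> F1&~F2 -> 0
  row 1 [0001]: F1=1 F2=0 -> F1&~F2 -> 1
  row 2 [0010]: F1=1 F2=1 -> F1&~F2 -> 0
  row 3 [0011]: F1=1 F2=1 -> F1&~F2 -> 0
  row 4 [0100]: F1=1 F2=0 -> F1&~F2 -> 1
  row 5 [0101]: F1=1 F2=1 -> F1&~F2 -> 0
  row 6 [0110]: F1=1 F2=1 -> F1&~F2 -> 0
  row 7 [0111]: F1=0 F2=1 -> F1&~F2 -> 0
  row 8 [1000]: F1=0 F2=0 -> F1&~F2 -> 0
  row 9 [1001]: F1=0 F2=0 -> F1&~F2 -> 0
  row 10 [1010]: F1=0 F2=1 -> F1&~F2 -> 0
  row 11 [1011]: F1=0 F2=1 -> F1&~F2 -> 0
  row 12 [1100]: F1=0 F2=0 -> F1&~F2 -> 0
  row 13 [1101]: F1=0 F2=1 -> F1&~F2 -> 0
  row 14 [1110]: F1=0 F2=1 -> F1&~F2 -> 0
  row 15 [1111]: F1=0 F2=1 -> F1&~F2 -> 0
Full result column, 4 rows per line (u,v fixed per line; w,z runs 00..11 left to right):
  rows 0-3 [u,v=00]: 0100  = hex 4
  rows 4-7 [u,v=01]: 1000  = hex 8
  rows 8-11 [u,v=10]: 0000  = hex 0
  rows 12-15 [u,v=11]: 0000  = hex 0
Counterexample vector (row 0 .. row 15) = 0100100000000000
Output column grouped in 4s = 0100 1000 0000 0000 = 0x4800
Convert to decimal digit by digit (value = value*16 + digit):
  4 -> 4
  4*16 + 8 = 72
  72*16 + 0 = 1152
  1152*16 + 0 = 18432
Decimal = 18432

18432


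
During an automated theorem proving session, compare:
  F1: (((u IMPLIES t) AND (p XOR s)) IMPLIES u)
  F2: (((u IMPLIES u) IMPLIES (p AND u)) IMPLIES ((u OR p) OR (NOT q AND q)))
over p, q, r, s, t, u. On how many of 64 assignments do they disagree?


F1 = (((u IMPLIES t) AND (p XOR s)) IMPLIES u)
F2 = (((u IMPLIES u) IMPLIES (p AND u)) IMPLIES ((u OR p) OR (NOT q AND q)))
Evaluate both on each of 64 rows (bits = p,q,r,s,t,u):
  row 0 [000000]: F1=1 F2=1 -> 0
  row 1 [000001]: F1=1 F2=1 -> 0
  row 2 [000010]: F1=1 F2=1 -> 0
  row 3 [000011]: F1=1 F2=1 -> 0
  row 4 [000100]: F1=0 F2=1 (differ) -> 1
  (every remaining row is evaluated the same way; all 64 results are listed next)
Full result column, 8 rows per line (p,q,r fixed per line; s,t,u runs 000..111 left to right):
  rows 0-7 [p,q,r=000]: 00001010  (ones: 2)
  rows 8-15 [p,q,r=001]: 00001010  (ones: 2)
  rows 16-23 [p,q,r=010]: 00001010  (ones: 2)
  rows 24-31 [p,q,r=011]: 00001010  (ones: 2)
  rows 32-39 [p,q,r=100]: 10100000  (ones: 2)
  rows 40-47 [p,q,r=101]: 10100000  (ones: 2)
  rows 48-55 [p,q,r=110]: 10100000  (ones: 2)
  rows 56-63 [p,q,r=111]: 10100000  (ones: 2)
Disagreements = 2+2+2+2+2+2+2+2 = 16

16


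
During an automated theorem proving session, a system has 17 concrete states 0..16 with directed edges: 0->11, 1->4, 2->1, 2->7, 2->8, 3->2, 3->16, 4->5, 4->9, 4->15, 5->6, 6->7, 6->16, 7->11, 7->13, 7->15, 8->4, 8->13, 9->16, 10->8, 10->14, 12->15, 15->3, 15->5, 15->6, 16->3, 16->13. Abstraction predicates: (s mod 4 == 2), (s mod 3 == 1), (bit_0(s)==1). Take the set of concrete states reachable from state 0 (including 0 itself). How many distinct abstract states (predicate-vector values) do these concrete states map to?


BFS from 0:
Concrete reachable: {0, 11}
Abstract via predicates (s mod 4 == 2), (s mod 3 == 1), (bit_0(s)==1):
  (0,0,0) <- {0}
  (0,0,1) <- {11}
Distinct abstract states = 2

2


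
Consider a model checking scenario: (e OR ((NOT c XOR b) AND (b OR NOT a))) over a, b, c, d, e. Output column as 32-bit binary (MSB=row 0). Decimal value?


Formula: (e OR ((NOT c XOR b) AND (b OR NOT a))) over a, b, c, d, e (32 rows)
Evaluate each row (bits = a,b,c,d,e, MSB first):
  row 0 [00000]: (0 OR ((NOT 0 XOR 0) AND (0 OR NOT 0))) -> 1
  row 1 [00001]: (1 OR ((NOT 0 XOR 0) AND (0 OR NOT 0))) -> 1
  row 2 [00010]: (0 OR ((NOT 0 XOR 0) AND (0 OR NOT 0))) -> 1
  row 3 [00011]: (1 OR ((NOT 0 XOR 0) AND (0 OR NOT 0))) -> 1
  row 4 [00100]: (0 OR ((NOT 1 XOR 0) AND (0 OR NOT 0))) -> 0
  row 5 [00101]: (1 OR ((NOT 1 XOR 0) AND (0 OR NOT 0))) -> 1
  row 6 [00110]: (0 OR ((NOT 1 XOR 0) AND (0 OR NOT 0))) -> 0
  row 7 [00111]: (1 OR ((NOT 1 XOR 0) AND (0 OR NOT 0))) -> 1
  row 8 [01000]: (0 OR ((NOT 0 XOR 1) AND (1 OR NOT 0))) -> 0
  row 9 [01001]: (1 OR ((NOT 0 XOR 1) AND (1 OR NOT 0))) -> 1
  row 10 [01010]: (0 OR ((NOT 0 XOR 1) AND (1 OR NOT 0))) -> 0
  row 11 [01011]: (1 OR ((NOT 0 XOR 1) AND (1 OR NOT 0))) -> 1
  row 12 [01100]: (0 OR ((NOT 1 XOR 1) AND (1 OR NOT 0))) -> 1
  row 13 [01101]: (1 OR ((NOT 1 XOR 1) AND (1 OR NOT 0))) -> 1
  row 14 [01110]: (0 OR ((NOT 1 XOR 1) AND (1 OR NOT 0))) -> 1
  row 15 [01111]: (1 OR ((NOT 1 XOR 1) AND (1 OR NOT 0))) -> 1
  row 16 [10000]: (0 OR ((NOT 0 XOR 0) AND (0 OR NOT 1))) -> 0
  row 17 [10001]: (1 OR ((NOT 0 XOR 0) AND (0 OR NOT 1))) -> 1
  row 18 [10010]: (0 OR ((NOT 0 XOR 0) AND (0 OR NOT 1))) -> 0
  row 19 [10011]: (1 OR ((NOT 0 XOR 0) AND (0 OR NOT 1))) -> 1
  row 20 [10100]: (0 OR ((NOT 1 XOR 0) AND (0 OR NOT 1))) -> 0
  row 21 [10101]: (1 OR ((NOT 1 XOR 0) AND (0 OR NOT 1))) -> 1
  row 22 [10110]: (0 OR ((NOT 1 XOR 0) AND (0 OR NOT 1))) -> 0
  row 23 [10111]: (1 OR ((NOT 1 XOR 0) AND (0 OR NOT 1))) -> 1
  row 24 [11000]: (0 OR ((NOT 0 XOR 1) AND (1 OR NOT 1))) -> 0
  row 25 [11001]: (1 OR ((NOT 0 XOR 1) AND (1 OR NOT 1))) -> 1
  row 26 [11010]: (0 OR ((NOT 0 XOR 1) AND (1 OR NOT 1))) -> 0
  row 27 [11011]: (1 OR ((NOT 0 XOR 1) AND (1 OR NOT 1))) -> 1
  row 28 [11100]: (0 OR ((NOT 1 XOR 1) AND (1 OR NOT 1))) -> 1
  row 29 [11101]: (1 OR ((NOT 1 XOR 1) AND (1 OR NOT 1))) -> 1
  row 30 [11110]: (0 OR ((NOT 1 XOR 1) AND (1 OR NOT 1))) -> 1
  row 31 [11111]: (1 OR ((NOT 1 XOR 1) AND (1 OR NOT 1))) -> 1
Full result column, 4 rows per line (a,b,c fixed per line; d,e runs 00..11 left to right):
  rows 0-3 [a,b,c=000]: 1111  = hex F
  rows 4-7 [a,b,c=001]: 0101  = hex 5
  rows 8-11 [a,b,c=010]: 0101  = hex 5
  rows 12-15 [a,b,c=011]: 1111  = hex F
  rows 16-19 [a,b,c=100]: 0101  = hex 5
  rows 20-23 [a,b,c=101]: 0101  = hex 5
  rows 24-27 [a,b,c=110]: 0101  = hex 5
  rows 28-31 [a,b,c=111]: 1111  = hex F
Output column (row 0 .. row 31) = 11110101010111110101010101011111
Output column grouped in 4s = 1111 0101 0101 1111 0101 0101 0101 1111 = 0xF55F555F
Convert to decimal digit by digit (value = value*16 + digit):
  F -> 15
  15*16 + 5 = 245
  245*16 + 5 = 3925
  3925*16 + 15 (F) = 62815
  62815*16 + 5 = 1005045
  1005045*16 + 5 = 16080725
  16080725*16 + 5 = 257291605
  257291605*16 + 15 (F) = 4116665695
Decimal = 4116665695

4116665695


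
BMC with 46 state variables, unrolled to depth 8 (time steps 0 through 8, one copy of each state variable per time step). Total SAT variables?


BMC unrolls to depth k, creating one copy of each state var for steps 0..k.
Step count = 8 + 1 = 9 (steps 0 through 8)
Vars per step = 46
Total = 46 * 9 = 414

414


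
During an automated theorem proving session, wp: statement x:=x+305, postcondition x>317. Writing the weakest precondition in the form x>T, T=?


Formula: wp(x:=E, P) = P[E/x] (substitute E for x in postcondition)
Step 1: Postcondition: x>317
Step 2: Substitute x+305 for x: x+305>317
Step 3: Solve for x: x > 317-305 = 12

12


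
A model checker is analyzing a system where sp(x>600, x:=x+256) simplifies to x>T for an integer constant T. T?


Formula: sp(P, x:=E) = exists old_x. (x = E[old_x/x]) AND P[old_x/x] (old_x is the value of x before the assignment; eliminate old_x by solving x = E[old_x/x] for old_x)
Step 1: Precondition P: x>600, i.e. old_x > 600
Step 2: Assignment gives x = old_x + 256, so old_x = x - 256
Step 3: Substitute into P: x - 256 > 600
Step 4: Simplify: x > 600+256 = 856

856


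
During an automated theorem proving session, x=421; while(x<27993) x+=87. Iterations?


Step 1: x goes from 421 toward 27993 by 87; the body runs while x<27993, so iterations = ceil((bound-start)/step)
Step 2: Distance=27572
Step 3: ceil(27572/87)=317

317


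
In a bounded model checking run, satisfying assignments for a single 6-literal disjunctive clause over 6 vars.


Step 1: Total=2^6=64
Step 2: Unsat when all 6 false: 2^0=1
Step 3: Sat=64-1=63

63


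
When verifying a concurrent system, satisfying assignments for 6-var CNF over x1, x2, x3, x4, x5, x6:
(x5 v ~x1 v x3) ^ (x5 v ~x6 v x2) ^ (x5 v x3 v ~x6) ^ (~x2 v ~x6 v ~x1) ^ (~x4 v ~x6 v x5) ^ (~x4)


CNF with 6 clauses over 6 vars (64 assignments).
An assignment satisfies CNF iff every clause has >=1 true literal.
Check each row (bits = x1,x2,x3,x4,x5,x6; clause T/F shown):
  row 0 [000000]: clauses=TTTTTT -> 1
  row 1 [000001]: clauses=TFFTTT -> 0
  row 2 [000010]: clauses=TTTTTT -> 1
  row 3 [000011]: clauses=TTTTTT -> 1
  row 4 [000100]: clauses=TTTTTF -> 0
  (every remaining row is evaluated the same way; all 64 results are listed next)
Full result column, 8 rows per line (x1,x2,x3 fixed per line; x4,x5,x6 runs 000..111 left to right):
  rows 0-7 [x1,x2,x3=000]: 10110000  (ones: 3)
  rows 8-15 [x1,x2,x3=001]: 10110000  (ones: 3)
  rows 16-23 [x1,x2,x3=010]: 10110000  (ones: 3)
  rows 24-31 [x1,x2,x3=011]: 11110000  (ones: 4)
  rows 32-39 [x1,x2,x3=100]: 00110000  (ones: 2)
  rows 40-47 [x1,x2,x3=101]: 10110000  (ones: 3)
  rows 48-55 [x1,x2,x3=110]: 00100000  (ones: 1)
  rows 56-63 [x1,x2,x3=111]: 10100000  (ones: 2)
Satisfying assignments = 3+3+3+4+2+3+1+2 = 21

21


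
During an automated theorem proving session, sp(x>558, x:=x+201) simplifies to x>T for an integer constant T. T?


Formula: sp(P, x:=E) = exists old_x. (x = E[old_x/x]) AND P[old_x/x] (old_x is the value of x before the assignment; eliminate old_x by solving x = E[old_x/x] for old_x)
Step 1: Precondition P: x>558, i.e. old_x > 558
Step 2: Assignment gives x = old_x + 201, so old_x = x - 201
Step 3: Substitute into P: x - 201 > 558
Step 4: Simplify: x > 558+201 = 759

759


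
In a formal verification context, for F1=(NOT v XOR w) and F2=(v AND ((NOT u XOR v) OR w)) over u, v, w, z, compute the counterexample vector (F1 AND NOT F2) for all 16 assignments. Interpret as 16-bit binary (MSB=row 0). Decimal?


F1 = (NOT v XOR w)
F2 = (v AND ((NOT u XOR v) OR w))
Counterexample to F1=>F2 is where F1=1 and F2=0.
Evaluate each row (bits = u,v,w,z, MSB first):
  row 0 [0000]: F1=1 F2=0 -> F1&~F2 -> 1
  row 1 [0001]: F1=1 F2=0 -> F1&~F2 -> 1
  row 2 [0010]: F1=0 F2=0 -> F1&~F2 -> 0
  row 3 [0011]: F1=0 F2=0 -> F1&~F2 -> 0
  row 4 [0100]: F1=0 F2=0 -> F1&~F2 -> 0
  row 5 [0101]: F1=0 F2=0 -> F1&~F2 -> 0
  row 6 [0110]: F1=1 F2=1 -> F1&~F2 -> 0
  row 7 [0111]: F1=1 F2=1 -> F1&~F2 -> 0
  row 8 [1000]: F1=1 F2=0 -> F1&~F2 -> 1
  row 9 [1001]: F1=1 F2=0 -> F1&~F2 -> 1
  row 10 [1010]: F1=0 F2=0 -> F1&~F2 -> 0
  row 11 [1011]: F1=0 F2=0 -> F1&~F2 -> 0
  row 12 [1100]: F1=0 F2=1 -> F1&~F2 -> 0
  row 13 [1101]: F1=0 F2=1 -> F1&~F2 -> 0
  row 14 [1110]: F1=1 F2=1 -> F1&~F2 -> 0
  row 15 [1111]: F1=1 F2=1 -> F1&~F2 -> 0
Full result column, 4 rows per line (u,v fixed per line; w,z runs 00..11 left to right):
  rows 0-3 [u,v=00]: 1100  = hex C
  rows 4-7 [u,v=01]: 0000  = hex 0
  rows 8-11 [u,v=10]: 1100  = hex C
  rows 12-15 [u,v=11]: 0000  = hex 0
Counterexample vector (row 0 .. row 15) = 1100000011000000
Output column grouped in 4s = 1100 0000 1100 0000 = 0xC0C0
Convert to decimal digit by digit (value = value*16 + digit):
  C -> 12
  12*16 + 0 = 192
  192*16 + 12 (C) = 3084
  3084*16 + 0 = 49344
Decimal = 49344

49344


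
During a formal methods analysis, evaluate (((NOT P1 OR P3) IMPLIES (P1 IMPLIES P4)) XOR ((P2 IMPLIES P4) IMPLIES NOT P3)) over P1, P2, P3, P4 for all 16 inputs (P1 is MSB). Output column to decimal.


Formula: (((NOT P1 OR P3) IMPLIES (P1 IMPLIES P4)) XOR ((P2 IMPLIES P4) IMPLIES NOT P3)) over P1, P2, P3, P4 (16 rows)
Evaluate each row (bits = P1,P2,P3,P4, MSB first):
  row 0 [0000]: (((NOT 0 OR 0) IMPLIES (0 IMPLIES 0)) XOR ((0 IMPLIES 0) IMPLIES NOT 0)) -> 0
  row 1 [0001]: (((NOT 0 OR 0) IMPLIES (0 IMPLIES 1)) XOR ((0 IMPLIES 1) IMPLIES NOT 0)) -> 0
  row 2 [0010]: (((NOT 0 OR 1) IMPLIES (0 IMPLIES 0)) XOR ((0 IMPLIES 0) IMPLIES NOT 1)) -> 1
  row 3 [0011]: (((NOT 0 OR 1) IMPLIES (0 IMPLIES 1)) XOR ((0 IMPLIES 1) IMPLIES NOT 1)) -> 1
  row 4 [0100]: (((NOT 0 OR 0) IMPLIES (0 IMPLIES 0)) XOR ((1 IMPLIES 0) IMPLIES NOT 0)) -> 0
  row 5 [0101]: (((NOT 0 OR 0) IMPLIES (0 IMPLIES 1)) XOR ((1 IMPLIES 1) IMPLIES NOT 0)) -> 0
  row 6 [0110]: (((NOT 0 OR 1) IMPLIES (0 IMPLIES 0)) XOR ((1 IMPLIES 0) IMPLIES NOT 1)) -> 0
  row 7 [0111]: (((NOT 0 OR 1) IMPLIES (0 IMPLIES 1)) XOR ((1 IMPLIES 1) IMPLIES NOT 1)) -> 1
  row 8 [1000]: (((NOT 1 OR 0) IMPLIES (1 IMPLIES 0)) XOR ((0 IMPLIES 0) IMPLIES NOT 0)) -> 0
  row 9 [1001]: (((NOT 1 OR 0) IMPLIES (1 IMPLIES 1)) XOR ((0 IMPLIES 1) IMPLIES NOT 0)) -> 0
  row 10 [1010]: (((NOT 1 OR 1) IMPLIES (1 IMPLIES 0)) XOR ((0 IMPLIES 0) IMPLIES NOT 1)) -> 0
  row 11 [1011]: (((NOT 1 OR 1) IMPLIES (1 IMPLIES 1)) XOR ((0 IMPLIES 1) IMPLIES NOT 1)) -> 1
  row 12 [1100]: (((NOT 1 OR 0) IMPLIES (1 IMPLIES 0)) XOR ((1 IMPLIES 0) IMPLIES NOT 0)) -> 0
  row 13 [1101]: (((NOT 1 OR 0) IMPLIES (1 IMPLIES 1)) XOR ((1 IMPLIES 1) IMPLIES NOT 0)) -> 0
  row 14 [1110]: (((NOT 1 OR 1) IMPLIES (1 IMPLIES 0)) XOR ((1 IMPLIES 0) IMPLIES NOT 1)) -> 1
  row 15 [1111]: (((NOT 1 OR 1) IMPLIES (1 IMPLIES 1)) XOR ((1 IMPLIES 1) IMPLIES NOT 1)) -> 1
Full result column, 4 rows per line (P1,P2 fixed per line; P3,P4 runs 00..11 left to right):
  rows 0-3 [P1,P2=00]: 0011  = hex 3
  rows 4-7 [P1,P2=01]: 0001  = hex 1
  rows 8-11 [P1,P2=10]: 0001  = hex 1
  rows 12-15 [P1,P2=11]: 0011  = hex 3
Output column (row 0 .. row 15) = 0011000100010011
Output column grouped in 4s = 0011 0001 0001 0011 = 0x3113
Convert to decimal digit by digit (value = value*16 + digit):
  3 -> 3
  3*16 + 1 = 49
  49*16 + 1 = 785
  785*16 + 3 = 12563
Decimal = 12563

12563


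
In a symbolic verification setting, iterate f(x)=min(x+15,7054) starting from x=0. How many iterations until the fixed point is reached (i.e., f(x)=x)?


Step 1: x=0, cap=7054, increment=15
Step 2: x grows by 15 each step until capped at 7054; fixed point is x=7054
Step 3: iterations = ceil(7054/15) = 471

471


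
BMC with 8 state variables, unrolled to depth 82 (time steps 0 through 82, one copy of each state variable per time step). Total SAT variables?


BMC unrolls to depth k, creating one copy of each state var for steps 0..k.
Step count = 82 + 1 = 83 (steps 0 through 82)
Vars per step = 8
Total = 8 * 83 = 664

664


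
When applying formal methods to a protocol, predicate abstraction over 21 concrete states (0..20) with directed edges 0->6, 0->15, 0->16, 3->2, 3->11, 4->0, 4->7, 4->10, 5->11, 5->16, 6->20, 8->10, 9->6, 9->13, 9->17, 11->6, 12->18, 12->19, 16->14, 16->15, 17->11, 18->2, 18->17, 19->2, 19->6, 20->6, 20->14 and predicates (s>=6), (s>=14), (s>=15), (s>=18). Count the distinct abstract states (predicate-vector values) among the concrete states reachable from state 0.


BFS from 0:
Concrete reachable: {0, 6, 14, 15, 16, 20}
Abstract via predicates (s>=6), (s>=14), (s>=15), (s>=18):
  (0,0,0,0) <- {0}
  (1,0,0,0) <- {6}
  (1,1,0,0) <- {14}
  (1,1,1,0) <- {15, 16}
  (1,1,1,1) <- {20}
Distinct abstract states = 5

5


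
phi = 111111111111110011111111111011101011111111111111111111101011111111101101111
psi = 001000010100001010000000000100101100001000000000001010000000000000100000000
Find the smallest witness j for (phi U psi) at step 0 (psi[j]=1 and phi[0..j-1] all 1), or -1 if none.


(phi U psi) at 0: need smallest j with psi[j]=1 and phi[i]=1 for all i in [0,j).
Scan from step 0:
  step 0: phi=1, psi=0 -> continue
  step 1: phi=1, psi=0 -> continue
  step 2: psi=1 and phi held for [0,2) -> witness found
Witness step = 2

2


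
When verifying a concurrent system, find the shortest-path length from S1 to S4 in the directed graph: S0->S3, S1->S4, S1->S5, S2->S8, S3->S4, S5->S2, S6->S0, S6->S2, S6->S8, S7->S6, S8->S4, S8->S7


BFS layer-by-layer from S1:
  dist 0: {S1}
  dist 1: {S4, S5}
  -> S4 reached at distance 1
Shortest path length = 1

1


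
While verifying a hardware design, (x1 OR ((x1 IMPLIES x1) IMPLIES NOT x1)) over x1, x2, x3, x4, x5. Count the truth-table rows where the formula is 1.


Formula: (x1 OR ((x1 IMPLIES x1) IMPLIES NOT x1)) over 5 vars (32 rows)
Evaluate each row (x1, x2, x3, x4, x5 as bits, MSB first):
  row 0 [00000]: (0 OR ((0 IMPLIES 0) IMPLIES NOT 0)) -> 1
  row 1 [00001]: (0 OR ((0 IMPLIES 0) IMPLIES NOT 0)) -> 1
  row 2 [00010]: (0 OR ((0 IMPLIES 0) IMPLIES NOT 0)) -> 1
  row 3 [00011]: (0 OR ((0 IMPLIES 0) IMPLIES NOT 0)) -> 1
  row 4 [00100]: (0 OR ((0 IMPLIES 0) IMPLIES NOT 0)) -> 1
  row 5 [00101]: (0 OR ((0 IMPLIES 0) IMPLIES NOT 0)) -> 1
  row 6 [00110]: (0 OR ((0 IMPLIES 0) IMPLIES NOT 0)) -> 1
  row 7 [00111]: (0 OR ((0 IMPLIES 0) IMPLIES NOT 0)) -> 1
  row 8 [01000]: (0 OR ((0 IMPLIES 0) IMPLIES NOT 0)) -> 1
  row 9 [01001]: (0 OR ((0 IMPLIES 0) IMPLIES NOT 0)) -> 1
  row 10 [01010]: (0 OR ((0 IMPLIES 0) IMPLIES NOT 0)) -> 1
  row 11 [01011]: (0 OR ((0 IMPLIES 0) IMPLIES NOT 0)) -> 1
  row 12 [01100]: (0 OR ((0 IMPLIES 0) IMPLIES NOT 0)) -> 1
  row 13 [01101]: (0 OR ((0 IMPLIES 0) IMPLIES NOT 0)) -> 1
  row 14 [01110]: (0 OR ((0 IMPLIES 0) IMPLIES NOT 0)) -> 1
  row 15 [01111]: (0 OR ((0 IMPLIES 0) IMPLIES NOT 0)) -> 1
  row 16 [10000]: (1 OR ((1 IMPLIES 1) IMPLIES NOT 1)) -> 1
  row 17 [10001]: (1 OR ((1 IMPLIES 1) IMPLIES NOT 1)) -> 1
  row 18 [10010]: (1 OR ((1 IMPLIES 1) IMPLIES NOT 1)) -> 1
  row 19 [10011]: (1 OR ((1 IMPLIES 1) IMPLIES NOT 1)) -> 1
  row 20 [10100]: (1 OR ((1 IMPLIES 1) IMPLIES NOT 1)) -> 1
  row 21 [10101]: (1 OR ((1 IMPLIES 1) IMPLIES NOT 1)) -> 1
  row 22 [10110]: (1 OR ((1 IMPLIES 1) IMPLIES NOT 1)) -> 1
  row 23 [10111]: (1 OR ((1 IMPLIES 1) IMPLIES NOT 1)) -> 1
  row 24 [11000]: (1 OR ((1 IMPLIES 1) IMPLIES NOT 1)) -> 1
  row 25 [11001]: (1 OR ((1 IMPLIES 1) IMPLIES NOT 1)) -> 1
  row 26 [11010]: (1 OR ((1 IMPLIES 1) IMPLIES NOT 1)) -> 1
  row 27 [11011]: (1 OR ((1 IMPLIES 1) IMPLIES NOT 1)) -> 1
  row 28 [11100]: (1 OR ((1 IMPLIES 1) IMPLIES NOT 1)) -> 1
  row 29 [11101]: (1 OR ((1 IMPLIES 1) IMPLIES NOT 1)) -> 1
  row 30 [11110]: (1 OR ((1 IMPLIES 1) IMPLIES NOT 1)) -> 1
  row 31 [11111]: (1 OR ((1 IMPLIES 1) IMPLIES NOT 1)) -> 1
Full result column, 8 rows per line (x1,x2 fixed per line; x3,x4,x5 runs 000..111 left to right):
  rows 0-7 [x1,x2=00]: 11111111  (ones: 8)
  rows 8-15 [x1,x2=01]: 11111111  (ones: 8)
  rows 16-23 [x1,x2=10]: 11111111  (ones: 8)
  rows 24-31 [x1,x2=11]: 11111111  (ones: 8)
Count of 1-rows = 8+8+8+8 = 32

32


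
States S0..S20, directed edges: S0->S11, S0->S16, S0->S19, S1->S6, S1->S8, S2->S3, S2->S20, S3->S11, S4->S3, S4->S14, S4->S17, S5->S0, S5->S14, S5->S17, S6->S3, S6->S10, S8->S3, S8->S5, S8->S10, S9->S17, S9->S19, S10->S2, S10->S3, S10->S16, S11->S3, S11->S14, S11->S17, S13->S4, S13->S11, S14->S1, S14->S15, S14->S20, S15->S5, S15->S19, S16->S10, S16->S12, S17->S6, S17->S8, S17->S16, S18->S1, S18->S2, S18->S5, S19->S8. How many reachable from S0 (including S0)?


BFS from S0:
  layer 0: {S0}
  layer 1: {S11, S16, S19}
  layer 2: {S3, S8, S10, S12, S14, S17}
  layer 3: {S1, S2, S5, S6, S15, S20}
Reachable set: {S0, S1, S2, S3, S5, S6, S8, S10, S11, S12, S14, S15, S16, S17, S19, S20}
Count = 16

16


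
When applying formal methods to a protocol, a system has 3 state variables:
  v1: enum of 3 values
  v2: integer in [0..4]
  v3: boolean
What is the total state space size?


State space = product of domain sizes of all variables.
Domain sizes:
  v1 (enum of 3 values): 3
  v2 (integer in [0..4]): 5
  v3 (boolean): 2
Product = 3 * 5 * 2 = 30

30


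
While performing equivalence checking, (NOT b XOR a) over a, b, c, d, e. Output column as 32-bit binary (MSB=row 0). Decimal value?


Formula: (NOT b XOR a) over a, b, c, d, e (32 rows)
Evaluate each row (bits = a,b,c,d,e, MSB first):
  row 0 [00000]: (NOT 0 XOR 0) -> 1
  row 1 [00001]: (NOT 0 XOR 0) -> 1
  row 2 [00010]: (NOT 0 XOR 0) -> 1
  row 3 [00011]: (NOT 0 XOR 0) -> 1
  row 4 [00100]: (NOT 0 XOR 0) -> 1
  row 5 [00101]: (NOT 0 XOR 0) -> 1
  row 6 [00110]: (NOT 0 XOR 0) -> 1
  row 7 [00111]: (NOT 0 XOR 0) -> 1
  row 8 [01000]: (NOT 1 XOR 0) -> 0
  row 9 [01001]: (NOT 1 XOR 0) -> 0
  row 10 [01010]: (NOT 1 XOR 0) -> 0
  row 11 [01011]: (NOT 1 XOR 0) -> 0
  row 12 [01100]: (NOT 1 XOR 0) -> 0
  row 13 [01101]: (NOT 1 XOR 0) -> 0
  row 14 [01110]: (NOT 1 XOR 0) -> 0
  row 15 [01111]: (NOT 1 XOR 0) -> 0
  row 16 [10000]: (NOT 0 XOR 1) -> 0
  row 17 [10001]: (NOT 0 XOR 1) -> 0
  row 18 [10010]: (NOT 0 XOR 1) -> 0
  row 19 [10011]: (NOT 0 XOR 1) -> 0
  row 20 [10100]: (NOT 0 XOR 1) -> 0
  row 21 [10101]: (NOT 0 XOR 1) -> 0
  row 22 [10110]: (NOT 0 XOR 1) -> 0
  row 23 [10111]: (NOT 0 XOR 1) -> 0
  row 24 [11000]: (NOT 1 XOR 1) -> 1
  row 25 [11001]: (NOT 1 XOR 1) -> 1
  row 26 [11010]: (NOT 1 XOR 1) -> 1
  row 27 [11011]: (NOT 1 XOR 1) -> 1
  row 28 [11100]: (NOT 1 XOR 1) -> 1
  row 29 [11101]: (NOT 1 XOR 1) -> 1
  row 30 [11110]: (NOT 1 XOR 1) -> 1
  row 31 [11111]: (NOT 1 XOR 1) -> 1
Full result column, 4 rows per line (a,b,c fixed per line; d,e runs 00..11 left to right):
  rows 0-3 [a,b,c=000]: 1111  = hex F
  rows 4-7 [a,b,c=001]: 1111  = hex F
  rows 8-11 [a,b,c=010]: 0000  = hex 0
  rows 12-15 [a,b,c=011]: 0000  = hex 0
  rows 16-19 [a,b,c=100]: 0000  = hex 0
  rows 20-23 [a,b,c=101]: 0000  = hex 0
  rows 24-27 [a,b,c=110]: 1111  = hex F
  rows 28-31 [a,b,c=111]: 1111  = hex F
Output column (row 0 .. row 31) = 11111111000000000000000011111111
Output column grouped in 4s = 1111 1111 0000 0000 0000 0000 1111 1111 = 0xFF0000FF
Convert to decimal digit by digit (value = value*16 + digit):
  F -> 15
  15*16 + 15 (F) = 255
  255*16 + 0 = 4080
  4080*16 + 0 = 65280
  65280*16 + 0 = 1044480
  1044480*16 + 0 = 16711680
  16711680*16 + 15 (F) = 267386895
  267386895*16 + 15 (F) = 4278190335
Decimal = 4278190335

4278190335


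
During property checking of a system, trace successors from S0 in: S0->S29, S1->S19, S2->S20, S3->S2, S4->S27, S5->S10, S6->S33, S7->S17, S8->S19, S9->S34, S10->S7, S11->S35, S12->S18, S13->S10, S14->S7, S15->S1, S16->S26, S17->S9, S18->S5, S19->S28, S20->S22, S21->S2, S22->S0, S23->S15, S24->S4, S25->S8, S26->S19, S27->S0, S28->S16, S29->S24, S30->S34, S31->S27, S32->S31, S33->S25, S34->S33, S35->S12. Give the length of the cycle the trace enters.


Trace from S0 until a state repeats:
  S0 -> S29 -> S24 -> S4 -> S27 -> S0
S0 first seen at step 0, revisited at step 5.
Cycle length = 5 - 0 = 5

5


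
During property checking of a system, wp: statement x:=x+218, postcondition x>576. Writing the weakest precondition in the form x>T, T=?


Formula: wp(x:=E, P) = P[E/x] (substitute E for x in postcondition)
Step 1: Postcondition: x>576
Step 2: Substitute x+218 for x: x+218>576
Step 3: Solve for x: x > 576-218 = 358

358


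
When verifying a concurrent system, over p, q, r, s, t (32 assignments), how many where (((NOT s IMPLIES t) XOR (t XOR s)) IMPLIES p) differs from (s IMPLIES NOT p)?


F1 = (((NOT s IMPLIES t) XOR (t XOR s)) IMPLIES p)
F2 = (s IMPLIES NOT p)
Evaluate both on each of 32 rows (bits = p,q,r,s,t):
  row 0 [00000]: F1=1 F2=1 -> 0
  row 1 [00001]: F1=1 F2=1 -> 0
  row 2 [00010]: F1=1 F2=1 -> 0
  row 3 [00011]: F1=0 F2=1 (differ) -> 1
  row 4 [00100]: F1=1 F2=1 -> 0
  row 5 [00101]: F1=1 F2=1 -> 0
  row 6 [00110]: F1=1 F2=1 -> 0
  row 7 [00111]: F1=0 F2=1 (differ) -> 1
  row 8 [01000]: F1=1 F2=1 -> 0
  row 9 [01001]: F1=1 F2=1 -> 0
  row 10 [01010]: F1=1 F2=1 -> 0
  row 11 [01011]: F1=0 F2=1 (differ) -> 1
  row 12 [01100]: F1=1 F2=1 -> 0
  row 13 [01101]: F1=1 F2=1 -> 0
  row 14 [01110]: F1=1 F2=1 -> 0
  row 15 [01111]: F1=0 F2=1 (differ) -> 1
  row 16 [10000]: F1=1 F2=1 -> 0
  row 17 [10001]: F1=1 F2=1 -> 0
  row 18 [10010]: F1=1 F2=0 (differ) -> 1
  row 19 [10011]: F1=1 F2=0 (differ) -> 1
  row 20 [10100]: F1=1 F2=1 -> 0
  row 21 [10101]: F1=1 F2=1 -> 0
  row 22 [10110]: F1=1 F2=0 (differ) -> 1
  row 23 [10111]: F1=1 F2=0 (differ) -> 1
  row 24 [11000]: F1=1 F2=1 -> 0
  row 25 [11001]: F1=1 F2=1 -> 0
  row 26 [11010]: F1=1 F2=0 (differ) -> 1
  row 27 [11011]: F1=1 F2=0 (differ) -> 1
  row 28 [11100]: F1=1 F2=1 -> 0
  row 29 [11101]: F1=1 F2=1 -> 0
  row 30 [11110]: F1=1 F2=0 (differ) -> 1
  row 31 [11111]: F1=1 F2=0 (differ) -> 1
Full result column, 8 rows per line (p,q fixed per line; r,s,t runs 000..111 left to right):
  rows 0-7 [p,q=00]: 00010001  (ones: 2)
  rows 8-15 [p,q=01]: 00010001  (ones: 2)
  rows 16-23 [p,q=10]: 00110011  (ones: 4)
  rows 24-31 [p,q=11]: 00110011  (ones: 4)
Disagreements = 2+2+4+4 = 12

12


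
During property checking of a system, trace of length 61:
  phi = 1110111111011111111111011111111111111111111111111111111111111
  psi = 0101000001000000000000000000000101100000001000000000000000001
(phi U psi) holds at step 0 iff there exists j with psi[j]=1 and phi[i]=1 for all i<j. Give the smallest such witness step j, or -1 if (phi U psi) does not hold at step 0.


(phi U psi) at 0: need smallest j with psi[j]=1 and phi[i]=1 for all i in [0,j).
Scan from step 0:
  step 0: phi=1, psi=0 -> continue
  step 1: psi=1 and phi held for [0,1) -> witness found
Witness step = 1

1


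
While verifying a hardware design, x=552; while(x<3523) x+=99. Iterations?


Step 1: x goes from 552 toward 3523 by 99; the body runs while x<3523, so iterations = ceil((bound-start)/step)
Step 2: Distance=2971
Step 3: ceil(2971/99)=31

31


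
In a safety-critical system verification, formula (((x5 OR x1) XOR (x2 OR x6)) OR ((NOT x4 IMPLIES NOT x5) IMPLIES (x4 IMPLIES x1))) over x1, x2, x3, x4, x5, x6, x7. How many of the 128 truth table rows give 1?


Formula: (((x5 OR x1) XOR (x2 OR x6)) OR ((NOT x4 IMPLIES NOT x5) IMPLIES (x4 IMPLIES x1))) over 7 vars (128 rows)
Evaluate each row (x1, x2, x3, x4, x5, x6, x7 as bits, MSB first):
  row 0 [0000000]: (((0 OR 0) XOR (0 OR 0)) OR ((NOT 0 IMPLIES NOT 0) IMPLIES (0 IMPLIES 0))) -> 1
  row 1 [0000001]: (((0 OR 0) XOR (0 OR 0)) OR ((NOT 0 IMPLIES NOT 0) IMPLIES (0 IMPLIES 0))) -> 1
  row 2 [0000010]: (((0 OR 0) XOR (0 OR 1)) OR ((NOT 0 IMPLIES NOT 0) IMPLIES (0 IMPLIES 0))) -> 1
  row 3 [0000011]: (((0 OR 0) XOR (0 OR 1)) OR ((NOT 0 IMPLIES NOT 0) IMPLIES (0 IMPLIES 0))) -> 1
  row 4 [0000100]: (((1 OR 0) XOR (0 OR 0)) OR ((NOT 0 IMPLIES NOT 1) IMPLIES (0 IMPLIES 0))) -> 1
  (every remaining row is evaluated the same way; all 128 results are listed next)
Full result column, 8 rows per line (x1,x2,x3,x4 fixed per line; x5,x6,x7 runs 000..111 left to right):
  rows 0-7 [x1,x2,x3,x4=0000]: 11111111  (ones: 8)
  rows 8-15 [x1,x2,x3,x4=0001]: 00111100  (ones: 4)
  rows 16-23 [x1,x2,x3,x4=0010]: 11111111  (ones: 8)
  rows 24-31 [x1,x2,x3,x4=0011]: 00111100  (ones: 4)
  rows 32-39 [x1,x2,x3,x4=0100]: 11111111  (ones: 8)
  rows 40-47 [x1,x2,x3,x4=0101]: 11110000  (ones: 4)
  rows 48-55 [x1,x2,x3,x4=0110]: 11111111  (ones: 8)
  rows 56-63 [x1,x2,x3,x4=0111]: 11110000  (ones: 4)
  rows 64-71 [x1,x2,x3,x4=1000]: 11111111  (ones: 8)
  rows 72-79 [x1,x2,x3,x4=1001]: 11111111  (ones: 8)
  rows 80-87 [x1,x2,x3,x4=1010]: 11111111  (ones: 8)
  rows 88-95 [x1,x2,x3,x4=1011]: 11111111  (ones: 8)
  rows 96-103 [x1,x2,x3,x4=1100]: 11111111  (ones: 8)
  rows 104-111 [x1,x2,x3,x4=1101]: 11111111  (ones: 8)
  rows 112-119 [x1,x2,x3,x4=1110]: 11111111  (ones: 8)
  rows 120-127 [x1,x2,x3,x4=1111]: 11111111  (ones: 8)
Count of 1-rows = 8+4+8+4+8+4+8+4+8+8+8+8+8+8+8+8 = 112

112


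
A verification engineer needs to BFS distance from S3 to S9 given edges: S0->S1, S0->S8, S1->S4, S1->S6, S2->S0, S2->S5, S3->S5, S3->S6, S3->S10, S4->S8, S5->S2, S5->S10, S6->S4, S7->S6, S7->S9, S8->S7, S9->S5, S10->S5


BFS layer-by-layer from S3:
  dist 0: {S3}
  dist 1: {S5, S6, S10}
  dist 2: {S2, S4}
  dist 3: {S0, S8}
  dist 4: {S1, S7}
  dist 5: {S9}
  -> S9 reached at distance 5
Shortest path length = 5

5


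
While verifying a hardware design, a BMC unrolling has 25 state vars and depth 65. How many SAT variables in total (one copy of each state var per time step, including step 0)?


BMC unrolls to depth k, creating one copy of each state var for steps 0..k.
Step count = 65 + 1 = 66 (steps 0 through 65)
Vars per step = 25
Total = 25 * 66 = 1650

1650


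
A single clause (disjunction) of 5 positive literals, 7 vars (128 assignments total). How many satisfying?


Step 1: Total=2^7=128
Step 2: Unsat when all 5 false: 2^2=4
Step 3: Sat=128-4=124

124


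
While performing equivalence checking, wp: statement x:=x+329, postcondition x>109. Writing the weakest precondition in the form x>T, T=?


Formula: wp(x:=E, P) = P[E/x] (substitute E for x in postcondition)
Step 1: Postcondition: x>109
Step 2: Substitute x+329 for x: x+329>109
Step 3: Solve for x: x > 109-329 = -220

-220


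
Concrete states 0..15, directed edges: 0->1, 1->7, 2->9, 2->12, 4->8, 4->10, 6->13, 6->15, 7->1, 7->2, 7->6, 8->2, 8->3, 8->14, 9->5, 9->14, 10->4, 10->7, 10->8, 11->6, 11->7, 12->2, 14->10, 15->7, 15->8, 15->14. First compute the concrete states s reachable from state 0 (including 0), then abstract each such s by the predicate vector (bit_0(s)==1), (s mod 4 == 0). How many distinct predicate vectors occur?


BFS from 0:
Concrete reachable: {0, 1, 2, 3, 4, 5, 6, 7, 8, 9, 10, 12, 13, 14, 15}
Abstract via predicates (bit_0(s)==1), (s mod 4 == 0):
  (0,0) <- {2, 6, 10, 14}
  (0,1) <- {0, 4, 8, 12}
  (1,0) <- {1, 3, 5, 7, 9, 13, 15}
Distinct abstract states = 3

3


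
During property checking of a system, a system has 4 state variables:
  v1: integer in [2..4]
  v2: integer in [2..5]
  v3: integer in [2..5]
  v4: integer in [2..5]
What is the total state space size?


State space = product of domain sizes of all variables.
Domain sizes:
  v1 (integer in [2..4]): 3
  v2 (integer in [2..5]): 4
  v3 (integer in [2..5]): 4
  v4 (integer in [2..5]): 4
Product = 3 * 4 * 4 * 4 = 192

192


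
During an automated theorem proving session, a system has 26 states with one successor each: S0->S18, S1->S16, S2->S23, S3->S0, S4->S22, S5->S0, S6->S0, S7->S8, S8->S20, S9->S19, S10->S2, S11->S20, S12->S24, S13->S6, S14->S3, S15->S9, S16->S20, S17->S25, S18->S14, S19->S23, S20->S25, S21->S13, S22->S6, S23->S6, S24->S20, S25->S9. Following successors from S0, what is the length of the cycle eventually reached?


Trace from S0 until a state repeats:
  S0 -> S18 -> S14 -> S3 -> S0
S0 first seen at step 0, revisited at step 4.
Cycle length = 4 - 0 = 4

4


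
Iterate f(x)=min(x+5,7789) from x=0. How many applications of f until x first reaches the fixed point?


Step 1: x=0, cap=7789, increment=5
Step 2: x grows by 5 each step until capped at 7789; fixed point is x=7789
Step 3: iterations = ceil(7789/5) = 1558

1558


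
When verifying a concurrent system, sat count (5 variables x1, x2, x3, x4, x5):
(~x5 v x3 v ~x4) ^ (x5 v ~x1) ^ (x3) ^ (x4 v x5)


CNF with 4 clauses over 5 vars (32 assignments).
An assignment satisfies CNF iff every clause has >=1 true literal.
Check each row (bits = x1,x2,x3,x4,x5; clause T/F shown):
  row 0 [00000]: clauses=TTFF -> 0
  row 1 [00001]: clauses=TTFT -> 0
  row 2 [00010]: clauses=TTFT -> 0
  row 3 [00011]: clauses=FTFT -> 0
  row 4 [00100]: clauses=TTTF -> 0
  row 5 [00101]: clauses=TTTT -> 1
  row 6 [00110]: clauses=TTTT -> 1
  row 7 [00111]: clauses=TTTT -> 1
  row 8 [01000]: clauses=TTFF -> 0
  row 9 [01001]: clauses=TTFT -> 0
  row 10 [01010]: clauses=TTFT -> 0
  row 11 [01011]: clauses=FTFT -> 0
  row 12 [01100]: clauses=TTTF -> 0
  row 13 [01101]: clauses=TTTT -> 1
  row 14 [01110]: clauses=TTTT -> 1
  row 15 [01111]: clauses=TTTT -> 1
  row 16 [10000]: clauses=TFFF -> 0
  row 17 [10001]: clauses=TTFT -> 0
  row 18 [10010]: clauses=TFFT -> 0
  row 19 [10011]: clauses=FTFT -> 0
  row 20 [10100]: clauses=TFTF -> 0
  row 21 [10101]: clauses=TTTT -> 1
  row 22 [10110]: clauses=TFTT -> 0
  row 23 [10111]: clauses=TTTT -> 1
  row 24 [11000]: clauses=TFFF -> 0
  row 25 [11001]: clauses=TTFT -> 0
  row 26 [11010]: clauses=TFFT -> 0
  row 27 [11011]: clauses=FTFT -> 0
  row 28 [11100]: clauses=TFTF -> 0
  row 29 [11101]: clauses=TTTT -> 1
  row 30 [11110]: clauses=TFTT -> 0
  row 31 [11111]: clauses=TTTT -> 1
Full result column, 8 rows per line (x1,x2 fixed per line; x3,x4,x5 runs 000..111 left to right):
  rows 0-7 [x1,x2=00]: 00000111  (ones: 3)
  rows 8-15 [x1,x2=01]: 00000111  (ones: 3)
  rows 16-23 [x1,x2=10]: 00000101  (ones: 2)
  rows 24-31 [x1,x2=11]: 00000101  (ones: 2)
Satisfying assignments = 3+3+2+2 = 10

10


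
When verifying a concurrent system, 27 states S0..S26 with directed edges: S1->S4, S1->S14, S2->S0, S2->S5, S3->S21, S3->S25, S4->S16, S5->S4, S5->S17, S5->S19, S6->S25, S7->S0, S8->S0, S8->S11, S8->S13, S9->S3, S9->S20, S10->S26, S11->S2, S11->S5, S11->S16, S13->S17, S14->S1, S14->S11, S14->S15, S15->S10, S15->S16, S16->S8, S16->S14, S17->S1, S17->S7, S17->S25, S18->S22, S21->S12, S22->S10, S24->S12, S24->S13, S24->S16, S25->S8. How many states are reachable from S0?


BFS from S0:
  layer 0: {S0}
Reachable set: {S0}
Count = 1

1


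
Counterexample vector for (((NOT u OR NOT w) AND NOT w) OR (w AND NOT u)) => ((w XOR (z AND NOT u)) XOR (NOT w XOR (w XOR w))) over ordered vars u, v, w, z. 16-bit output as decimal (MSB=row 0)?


F1 = (((NOT u OR NOT w) AND NOT w) OR (w AND NOT u))
F2 = ((w XOR (z AND NOT u)) XOR (NOT w XOR (w XOR w)))
Counterexample to F1=>F2 is where F1=1 and F2=0.
Evaluate each row (bits = u,v,w,z, MSB first):
  row 0 [0000]: F1=1 F2=1 -> F1&~F2 -> 0
  row 1 [0001]: F1=1 F2=0 -> F1&~F2 -> 1
  row 2 [0010]: F1=1 F2=1 -> F1&~F2 -> 0
  row 3 [0011]: F1=1 F2=0 -> F1&~F2 -> 1
  row 4 [0100]: F1=1 F2=1 -> F1&~F2 -> 0
  row 5 [0101]: F1=1 F2=0 -> F1&~F2 -> 1
  row 6 [0110]: F1=1 F2=1 -> F1&~F2 -> 0
  row 7 [0111]: F1=1 F2=0 -> F1&~F2 -> 1
  row 8 [1000]: F1=1 F2=1 -> F1&~F2 -> 0
  row 9 [1001]: F1=1 F2=1 -> F1&~F2 -> 0
  row 10 [1010]: F1=0 F2=1 -> F1&~F2 -> 0
  row 11 [1011]: F1=0 F2=1 -> F1&~F2 -> 0
  row 12 [1100]: F1=1 F2=1 -> F1&~F2 -> 0
  row 13 [1101]: F1=1 F2=1 -> F1&~F2 -> 0
  row 14 [1110]: F1=0 F2=1 -> F1&~F2 -> 0
  row 15 [1111]: F1=0 F2=1 -> F1&~F2 -> 0
Full result column, 4 rows per line (u,v fixed per line; w,z runs 00..11 left to right):
  rows 0-3 [u,v=00]: 0101  = hex 5
  rows 4-7 [u,v=01]: 0101  = hex 5
  rows 8-11 [u,v=10]: 0000  = hex 0
  rows 12-15 [u,v=11]: 0000  = hex 0
Counterexample vector (row 0 .. row 15) = 0101010100000000
Output column grouped in 4s = 0101 0101 0000 0000 = 0x5500
Convert to decimal digit by digit (value = value*16 + digit):
  5 -> 5
  5*16 + 5 = 85
  85*16 + 0 = 1360
  1360*16 + 0 = 21760
Decimal = 21760

21760


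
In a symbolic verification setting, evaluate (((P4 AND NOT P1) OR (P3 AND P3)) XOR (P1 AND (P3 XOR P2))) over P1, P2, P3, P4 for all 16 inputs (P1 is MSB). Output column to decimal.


Formula: (((P4 AND NOT P1) OR (P3 AND P3)) XOR (P1 AND (P3 XOR P2))) over P1, P2, P3, P4 (16 rows)
Evaluate each row (bits = P1,P2,P3,P4, MSB first):
  row 0 [0000]: (((0 AND NOT 0) OR (0 AND 0)) XOR (0 AND (0 XOR 0))) -> 0
  row 1 [0001]: (((1 AND NOT 0) OR (0 AND 0)) XOR (0 AND (0 XOR 0))) -> 1
  row 2 [0010]: (((0 AND NOT 0) OR (1 AND 1)) XOR (0 AND (1 XOR 0))) -> 1
  row 3 [0011]: (((1 AND NOT 0) OR (1 AND 1)) XOR (0 AND (1 XOR 0))) -> 1
  row 4 [0100]: (((0 AND NOT 0) OR (0 AND 0)) XOR (0 AND (0 XOR 1))) -> 0
  row 5 [0101]: (((1 AND NOT 0) OR (0 AND 0)) XOR (0 AND (0 XOR 1))) -> 1
  row 6 [0110]: (((0 AND NOT 0) OR (1 AND 1)) XOR (0 AND (1 XOR 1))) -> 1
  row 7 [0111]: (((1 AND NOT 0) OR (1 AND 1)) XOR (0 AND (1 XOR 1))) -> 1
  row 8 [1000]: (((0 AND NOT 1) OR (0 AND 0)) XOR (1 AND (0 XOR 0))) -> 0
  row 9 [1001]: (((1 AND NOT 1) OR (0 AND 0)) XOR (1 AND (0 XOR 0))) -> 0
  row 10 [1010]: (((0 AND NOT 1) OR (1 AND 1)) XOR (1 AND (1 XOR 0))) -> 0
  row 11 [1011]: (((1 AND NOT 1) OR (1 AND 1)) XOR (1 AND (1 XOR 0))) -> 0
  row 12 [1100]: (((0 AND NOT 1) OR (0 AND 0)) XOR (1 AND (0 XOR 1))) -> 1
  row 13 [1101]: (((1 AND NOT 1) OR (0 AND 0)) XOR (1 AND (0 XOR 1))) -> 1
  row 14 [1110]: (((0 AND NOT 1) OR (1 AND 1)) XOR (1 AND (1 XOR 1))) -> 1
  row 15 [1111]: (((1 AND NOT 1) OR (1 AND 1)) XOR (1 AND (1 XOR 1))) -> 1
Full result column, 4 rows per line (P1,P2 fixed per line; P3,P4 runs 00..11 left to right):
  rows 0-3 [P1,P2=00]: 0111  = hex 7
  rows 4-7 [P1,P2=01]: 0111  = hex 7
  rows 8-11 [P1,P2=10]: 0000  = hex 0
  rows 12-15 [P1,P2=11]: 1111  = hex F
Output column (row 0 .. row 15) = 0111011100001111
Output column grouped in 4s = 0111 0111 0000 1111 = 0x770F
Convert to decimal digit by digit (value = value*16 + digit):
  7 -> 7
  7*16 + 7 = 119
  119*16 + 0 = 1904
  1904*16 + 15 (F) = 30479
Decimal = 30479

30479


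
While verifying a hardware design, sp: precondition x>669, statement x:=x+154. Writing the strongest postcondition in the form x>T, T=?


Formula: sp(P, x:=E) = exists old_x. (x = E[old_x/x]) AND P[old_x/x] (old_x is the value of x before the assignment; eliminate old_x by solving x = E[old_x/x] for old_x)
Step 1: Precondition P: x>669, i.e. old_x > 669
Step 2: Assignment gives x = old_x + 154, so old_x = x - 154
Step 3: Substitute into P: x - 154 > 669
Step 4: Simplify: x > 669+154 = 823

823


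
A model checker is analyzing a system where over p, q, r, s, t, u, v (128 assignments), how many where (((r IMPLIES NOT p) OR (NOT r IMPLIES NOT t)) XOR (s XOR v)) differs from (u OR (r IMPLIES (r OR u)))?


F1 = (((r IMPLIES NOT p) OR (NOT r IMPLIES NOT t)) XOR (s XOR v))
F2 = (u OR (r IMPLIES (r OR u)))
Evaluate both on each of 128 rows (bits = p,q,r,s,t,u,v):
  row 0 [0000000]: F1=1 F2=1 -> 0
  row 1 [0000001]: F1=0 F2=1 (differ) -> 1
  row 2 [0000010]: F1=1 F2=1 -> 0
  row 3 [0000011]: F1=0 F2=1 (differ) -> 1
  row 4 [0000100]: F1=1 F2=1 -> 0
  (every remaining row is evaluated the same way; all 128 results are listed next)
Full result column, 8 rows per line (p,q,r,s fixed per line; t,u,v runs 000..111 left to right):
  rows 0-7 [p,q,r,s=0000]: 01010101  (ones: 4)
  rows 8-15 [p,q,r,s=0001]: 10101010  (ones: 4)
  rows 16-23 [p,q,r,s=0010]: 01010101  (ones: 4)
  rows 24-31 [p,q,r,s=0011]: 10101010  (ones: 4)
  rows 32-39 [p,q,r,s=0100]: 01010101  (ones: 4)
  rows 40-47 [p,q,r,s=0101]: 10101010  (ones: 4)
  rows 48-55 [p,q,r,s=0110]: 01010101  (ones: 4)
  rows 56-63 [p,q,r,s=0111]: 10101010  (ones: 4)
  rows 64-71 [p,q,r,s=1000]: 01010101  (ones: 4)
  rows 72-79 [p,q,r,s=1001]: 10101010  (ones: 4)
  rows 80-87 [p,q,r,s=1010]: 01010101  (ones: 4)
  rows 88-95 [p,q,r,s=1011]: 10101010  (ones: 4)
  rows 96-103 [p,q,r,s=1100]: 01010101  (ones: 4)
  rows 104-111 [p,q,r,s=1101]: 10101010  (ones: 4)
  rows 112-119 [p,q,r,s=1110]: 01010101  (ones: 4)
  rows 120-127 [p,q,r,s=1111]: 10101010  (ones: 4)
Disagreements = 4+4+4+4+4+4+4+4+4+4+4+4+4+4+4+4 = 64

64
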